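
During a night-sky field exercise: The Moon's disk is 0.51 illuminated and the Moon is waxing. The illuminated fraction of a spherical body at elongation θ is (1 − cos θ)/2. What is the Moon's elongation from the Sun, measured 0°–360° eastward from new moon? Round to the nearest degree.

From f = (1 − cos θ)/2: cos θ = 1 − 2×0.51 = -0.020; arccos → 91.1°.
Before full moon the principal value applies: θ = 91.1°.

91°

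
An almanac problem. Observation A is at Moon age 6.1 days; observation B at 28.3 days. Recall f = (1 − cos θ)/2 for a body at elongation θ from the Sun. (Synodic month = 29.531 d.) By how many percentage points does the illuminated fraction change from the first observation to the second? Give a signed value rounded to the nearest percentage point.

First observation: θ = 360°·6.1/29.531 = 74.4°, so f = 0.365.
Second observation: θ = 345.0°, f = 0.017.
Δf = 0.017 − 0.365 = -0.348, i.e. -35 pp.

-35 pp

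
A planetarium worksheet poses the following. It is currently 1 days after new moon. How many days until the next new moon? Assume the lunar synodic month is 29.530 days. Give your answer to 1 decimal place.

The next new moon completes the synodic month: 29.530 − 1 = 28.530 days.

28.5 days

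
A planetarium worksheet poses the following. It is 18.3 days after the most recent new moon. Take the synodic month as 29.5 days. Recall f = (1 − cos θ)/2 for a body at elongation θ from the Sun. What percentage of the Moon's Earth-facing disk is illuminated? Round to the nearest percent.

Phase angle: θ = 360°·(18.3 d)/(29.5 d) = 223.3°.
cos 223.3° = (-0.728), so f = (1 − (-0.728))/2 = 0.864, so 86%.

86%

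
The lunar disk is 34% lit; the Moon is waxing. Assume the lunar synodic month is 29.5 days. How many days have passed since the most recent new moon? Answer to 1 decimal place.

cos θ = 1 − 2f = 0.320, giving a principal value of 71.3°.
Waxing ⇒ before full, so θ = 71.3°.
That fraction of the synodic month is 71.3/360 × 29.5 d ≈ 5.85 d.

5.8 days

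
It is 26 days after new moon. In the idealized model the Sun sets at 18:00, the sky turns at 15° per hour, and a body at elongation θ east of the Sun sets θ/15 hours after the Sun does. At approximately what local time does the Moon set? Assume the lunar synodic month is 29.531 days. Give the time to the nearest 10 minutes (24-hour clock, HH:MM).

Phase angle: θ = 360°·(26 d)/(29.531 d) = 317.0°.
The Moon trails the Sun by θ/15 = 317.0/15 ≈ 21.13 hours.
18:00 + 21.130 h ≈ 15:08 → 15:10 to the nearest ten minutes.

15:10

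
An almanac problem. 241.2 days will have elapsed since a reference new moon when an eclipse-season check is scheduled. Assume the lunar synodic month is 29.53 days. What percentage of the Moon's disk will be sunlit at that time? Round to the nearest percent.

Reduce mod P: 241.2 − 8×29.53 = 4.96 d into the current lunation.
Elongation θ = 360° × 4.96/29.53 ≈ 60.5°.
cos 60.5° = 0.493, so f = (1 − 0.493)/2 = 0.254, so 25%.

25%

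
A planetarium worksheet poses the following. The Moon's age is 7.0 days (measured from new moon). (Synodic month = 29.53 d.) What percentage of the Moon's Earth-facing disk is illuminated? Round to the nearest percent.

46%

Elongation θ = 360° × 7.0/29.53 ≈ 85.3°.
Illuminated fraction = (1 − cos 85.3°)/2 = (1 − 0.081)/2 ≈ 0.459, so 46%.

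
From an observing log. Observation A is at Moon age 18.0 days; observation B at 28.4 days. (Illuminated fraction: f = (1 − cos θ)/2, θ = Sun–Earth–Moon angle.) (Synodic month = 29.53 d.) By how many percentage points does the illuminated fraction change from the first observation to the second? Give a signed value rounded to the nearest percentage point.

-87 percentage points

θ₁ = 360° × 18.0/29.53 = 219.4°, f₁ = (1 − cos θ₁)/2 = 0.886.
θ₂ = 360° × 28.4/29.53 = 346.2°, f₂ = (1 − cos θ₂)/2 = 0.014.
Change = f₂ − f₁ = -0.872 → -87 percentage points.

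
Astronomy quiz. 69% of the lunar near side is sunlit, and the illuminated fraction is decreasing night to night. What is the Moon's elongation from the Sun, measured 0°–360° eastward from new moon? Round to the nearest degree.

From f = (1 − cos θ)/2: cos θ = 1 − 2×0.69 = -0.380; arccos → 112.3°.
A waning Moon lies in 180°–360°, so θ = 360° − 112.3° = 247.7°.

248°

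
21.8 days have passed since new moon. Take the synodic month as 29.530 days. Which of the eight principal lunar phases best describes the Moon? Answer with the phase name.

θ ≈ 360° × 21.8/29.530 = 266°, which falls in the last quarter sector.

last quarter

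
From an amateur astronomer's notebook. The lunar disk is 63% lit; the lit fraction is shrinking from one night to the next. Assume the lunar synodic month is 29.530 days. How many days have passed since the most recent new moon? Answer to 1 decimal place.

Invert f = (1 − cos θ)/2 to get cos θ = 1 − 2(0.63) = -0.260, hence θ₀ = arccos -0.260 = 105.1°.
Waning ⇒ past full, so θ = 360° − 105.1° = 254.9°.
That fraction of the synodic month is 254.9/360 × 29.530 d ≈ 20.91 d.

20.9 days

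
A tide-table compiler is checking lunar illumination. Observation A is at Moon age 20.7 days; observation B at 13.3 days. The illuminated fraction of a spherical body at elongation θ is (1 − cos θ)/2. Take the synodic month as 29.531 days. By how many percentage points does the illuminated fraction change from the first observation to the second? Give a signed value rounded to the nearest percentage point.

First observation: θ = 360°·20.7/29.531 = 252.3°, so f = 0.652.
Second observation: θ = 162.1°, f = 0.976.
Δf = 0.976 − 0.652 = +0.324, i.e. +32 pp.

+32 percentage points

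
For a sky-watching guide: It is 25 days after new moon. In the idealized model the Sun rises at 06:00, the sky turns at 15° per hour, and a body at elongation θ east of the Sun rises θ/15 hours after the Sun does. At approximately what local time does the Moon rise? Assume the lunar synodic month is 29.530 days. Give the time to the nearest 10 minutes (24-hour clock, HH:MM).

02:20

The Moon has covered 25/29.530 of its cycle, so θ ≈ 360° × 25/29.530 = 304.8°.
The Moon trails the Sun by θ/15 = 304.8/15 ≈ 20.32 hours.
06:00 + 20.318 h ≈ 02:19 → 02:20 to the nearest ten minutes.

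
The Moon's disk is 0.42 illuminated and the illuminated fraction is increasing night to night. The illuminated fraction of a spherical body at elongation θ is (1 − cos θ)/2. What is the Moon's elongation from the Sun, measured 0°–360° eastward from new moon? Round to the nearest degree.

cos θ = 1 − 2f = 0.160, giving a principal value of 80.8°.
The Moon is waxing (0°–180°), so θ = 80.8° directly.

81°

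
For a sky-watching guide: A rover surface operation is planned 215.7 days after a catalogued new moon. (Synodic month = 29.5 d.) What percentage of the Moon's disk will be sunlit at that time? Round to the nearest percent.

69%

Reduce mod P: 215.7 − 7×29.5 = 9.20 d into the current lunation.
Phase angle: θ = 360°·(9.20 d)/(29.5 d) = 112.3°.
cos 112.3° = (-0.379), so f = (1 − (-0.379))/2 = 0.689, so 69%.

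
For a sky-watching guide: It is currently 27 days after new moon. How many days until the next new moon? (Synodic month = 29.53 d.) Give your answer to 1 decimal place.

2.5 days

The next new moon completes the synodic month: 29.53 − 27 = 2.530 days.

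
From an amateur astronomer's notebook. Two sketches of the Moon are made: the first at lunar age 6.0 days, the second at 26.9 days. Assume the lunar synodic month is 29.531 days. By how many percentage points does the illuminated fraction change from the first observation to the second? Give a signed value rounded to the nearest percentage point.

-28 percentage points

θ₁ = 360° × 6.0/29.531 = 73.1°, f₁ = (1 − cos θ₁)/2 = 0.355.
θ₂ = 360° × 26.9/29.531 = 327.9°, f₂ = (1 − cos θ₂)/2 = 0.076.
Change = f₂ − f₁ = -0.279 → -28 percentage points.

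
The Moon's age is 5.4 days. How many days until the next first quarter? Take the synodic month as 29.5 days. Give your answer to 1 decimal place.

2.0 days

First quarter occurs at elongation 90°, i.e. at age 29.5 × 90/360 = 7.375 d.
So 1.975 days remain (7.375 − 5.4).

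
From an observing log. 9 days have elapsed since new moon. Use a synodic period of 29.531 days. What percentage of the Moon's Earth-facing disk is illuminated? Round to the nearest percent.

67%

Phase angle: θ = 360°·(9 d)/(29.531 d) = 109.7°.
Illuminated fraction = (1 − cos 109.7°)/2 = (1 − (-0.337))/2 ≈ 0.669, so 67%.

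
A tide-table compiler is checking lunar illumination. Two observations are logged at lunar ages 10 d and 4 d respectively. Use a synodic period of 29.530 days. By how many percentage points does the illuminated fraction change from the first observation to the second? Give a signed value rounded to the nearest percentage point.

-59 percentage points

First observation: θ = 360°·10/29.530 = 121.9°, so f = 0.764.
Second observation: θ = 48.8°, f = 0.170.
Δf = 0.170 − 0.764 = -0.594, i.e. -59 pp.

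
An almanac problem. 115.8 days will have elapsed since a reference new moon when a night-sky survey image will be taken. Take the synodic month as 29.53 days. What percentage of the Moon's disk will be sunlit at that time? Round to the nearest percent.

6%

Reduce mod P: 115.8 − 3×29.53 = 27.21 d into the current lunation.
The Moon has covered 27.21/29.53 of its cycle, so θ ≈ 360° × 27.21/29.53 = 331.7°.
cos 331.7° = 0.881, so f = (1 − 0.881)/2 = 0.060, so 6%.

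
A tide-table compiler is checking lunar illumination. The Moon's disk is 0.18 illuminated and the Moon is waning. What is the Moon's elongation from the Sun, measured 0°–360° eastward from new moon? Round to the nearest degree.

310°

From f = (1 − cos θ)/2: cos θ = 1 − 2×0.18 = 0.640; arccos → 50.2°.
Waning ⇒ past full, so θ = 360° − 50.2° = 309.8°.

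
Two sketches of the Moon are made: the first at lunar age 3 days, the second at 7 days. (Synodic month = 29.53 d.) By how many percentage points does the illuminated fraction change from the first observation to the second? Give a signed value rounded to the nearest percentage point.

First observation: θ = 360°·3/29.53 = 36.6°, so f = 0.098.
Second observation: θ = 85.3°, f = 0.459.
Δf = 0.459 − 0.098 = +0.361, i.e. +36 pp.

+36 pp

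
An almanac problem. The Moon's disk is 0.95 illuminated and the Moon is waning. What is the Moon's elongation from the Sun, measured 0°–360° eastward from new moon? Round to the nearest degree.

206°

From f = (1 − cos θ)/2: cos θ = 1 − 2×0.95 = -0.900; arccos → 154.2°.
Waning ⇒ past full, so θ = 360° − 154.2° = 205.8°.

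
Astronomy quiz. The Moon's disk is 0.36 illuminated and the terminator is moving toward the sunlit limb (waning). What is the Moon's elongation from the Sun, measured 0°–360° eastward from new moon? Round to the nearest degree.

From f = (1 − cos θ)/2: cos θ = 1 − 2×0.36 = 0.280; arccos → 73.7°.
Waning ⇒ past full, so θ = 360° − 73.7° = 286.3°.

286°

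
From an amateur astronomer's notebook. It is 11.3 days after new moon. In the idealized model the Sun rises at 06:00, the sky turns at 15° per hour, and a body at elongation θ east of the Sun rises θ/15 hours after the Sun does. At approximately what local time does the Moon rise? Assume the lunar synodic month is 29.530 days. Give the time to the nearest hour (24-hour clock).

The Moon has covered 11.3/29.530 of its cycle, so θ ≈ 360° × 11.3/29.530 = 137.8°.
The Moon trails the Sun by θ/15 = 137.8/15 ≈ 9.18 hours.
06:00 + 9.18 h ≈ 15:11 → 15:00 to the nearest hour.

15:00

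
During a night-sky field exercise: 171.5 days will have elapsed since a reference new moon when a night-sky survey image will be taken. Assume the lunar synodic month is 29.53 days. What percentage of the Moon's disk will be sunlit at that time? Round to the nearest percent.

171.5 d spans 5 complete synodic months (5 × 29.53 = 147.65 d) plus 23.85 d.
The Moon has covered 23.85/29.53 of its cycle, so θ ≈ 360° × 23.85/29.53 = 290.8°.
cos 290.8° = 0.354, so f = (1 − 0.354)/2 = 0.323, so 32%.

32%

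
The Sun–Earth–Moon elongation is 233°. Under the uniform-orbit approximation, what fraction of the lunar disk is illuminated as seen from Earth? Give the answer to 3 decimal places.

0.801

Half-versine of 233°: (1 − (-0.602))/2 = 0.801.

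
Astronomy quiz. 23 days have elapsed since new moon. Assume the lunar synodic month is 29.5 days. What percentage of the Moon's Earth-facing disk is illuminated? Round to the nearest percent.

41%

Elongation θ = 360° × 23/29.5 ≈ 280.7°.
With cos θ = 0.185, the lit fraction is (1 − 0.185)/2 ≈ 0.407, so 41%.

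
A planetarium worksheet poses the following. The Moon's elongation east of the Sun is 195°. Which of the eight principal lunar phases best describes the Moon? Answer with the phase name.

195° lies in the full moon sector of the 8-phase cycle.

full moon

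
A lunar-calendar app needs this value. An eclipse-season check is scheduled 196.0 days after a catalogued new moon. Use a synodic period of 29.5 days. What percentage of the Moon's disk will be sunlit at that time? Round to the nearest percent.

196.0/29.5 = 6.644 lunations, so 6 complete cycles and 19.00 d into the next.
Phase angle: θ = 360°·(19.00 d)/(29.5 d) = 231.9°.
Illuminated fraction = (1 − cos 231.9°)/2 = (1 − (-0.618))/2 ≈ 0.809, so 81%.

81%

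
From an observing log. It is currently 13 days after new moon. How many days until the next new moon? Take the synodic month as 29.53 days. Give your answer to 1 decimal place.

One full lunation from the last new moon is 29.53 d; remaining = 29.53 − 13 = 16.530 d.

16.5 days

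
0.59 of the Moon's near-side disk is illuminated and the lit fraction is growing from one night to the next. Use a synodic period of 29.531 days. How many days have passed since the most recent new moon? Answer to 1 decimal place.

8.2 days

From f = (1 − cos θ)/2: cos θ = 1 − 2×0.59 = -0.180; arccos → 100.4°.
Before full moon the principal value applies: θ = 100.4°.
At 360°/29.531 d per day, 100.4° corresponds to 8.23 days.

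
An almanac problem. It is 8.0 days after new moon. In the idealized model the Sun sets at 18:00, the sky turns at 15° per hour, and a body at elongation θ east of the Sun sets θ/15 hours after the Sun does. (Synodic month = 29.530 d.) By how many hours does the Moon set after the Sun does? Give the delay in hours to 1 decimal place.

6.5 h

Elongation θ = 360° × 8.0/29.530 ≈ 97.5°.
Delay after the Sun = 97.5° / (15°/h) ≈ 6.50 h.
So the Moon sets 6.50 h after the Sun.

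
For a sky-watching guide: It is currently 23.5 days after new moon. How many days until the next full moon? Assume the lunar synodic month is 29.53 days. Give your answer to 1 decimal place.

20.8 days

Full moon is 0.5 of the way through the cycle: age 0.5 × 29.53 = 14.765 d.
Already past this cycle's full moon; the next is at 14.765 + 29.53 = 44.295 d, so 44.295 − 23.5 = 20.795 days.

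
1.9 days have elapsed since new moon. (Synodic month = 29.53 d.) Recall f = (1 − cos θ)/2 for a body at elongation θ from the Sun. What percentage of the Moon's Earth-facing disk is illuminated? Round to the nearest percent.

Elongation θ = 360° × 1.9/29.53 ≈ 23.2°.
Illuminated fraction = (1 − cos 23.2°)/2 = (1 − 0.919)/2 ≈ 0.040, so 4%.

4%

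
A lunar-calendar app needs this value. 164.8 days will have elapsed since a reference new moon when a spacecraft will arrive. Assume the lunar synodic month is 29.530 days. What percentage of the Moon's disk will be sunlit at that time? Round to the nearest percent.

Reduce mod P: 164.8 − 5×29.530 = 17.15 d into the current lunation.
Phase angle: θ = 360°·(17.15 d)/(29.530 d) = 209.1°.
With cos θ = (-0.874), the lit fraction is (1 − (-0.874))/2 ≈ 0.937, so 94%.

94%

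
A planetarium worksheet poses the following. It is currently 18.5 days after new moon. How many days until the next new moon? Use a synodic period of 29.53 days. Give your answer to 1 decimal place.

One full lunation from the last new moon is 29.53 d; remaining = 29.53 − 18.5 = 11.030 d.

11.0 days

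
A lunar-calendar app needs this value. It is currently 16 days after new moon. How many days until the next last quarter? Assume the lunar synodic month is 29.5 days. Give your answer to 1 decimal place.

6.1 days

Last quarter is 0.75 of the way through the cycle: age 0.75 × 29.5 = 22.125 d.
So 6.125 days remain (22.125 − 16).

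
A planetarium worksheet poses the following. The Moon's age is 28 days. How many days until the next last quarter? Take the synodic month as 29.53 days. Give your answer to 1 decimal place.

23.7 days

Last quarter occurs at elongation 270°, i.e. at age 29.53 × 270/360 = 22.148 d.
Already past this cycle's last quarter; the next is at 22.148 + 29.53 = 51.678 d, so 51.678 − 28 = 23.678 days.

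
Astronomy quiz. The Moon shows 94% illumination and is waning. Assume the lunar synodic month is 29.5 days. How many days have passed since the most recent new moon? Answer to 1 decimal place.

From f = (1 − cos θ)/2: cos θ = 1 − 2×0.94 = -0.880; arccos → 151.6°.
Since the Moon is past full (waning), take the reflex angle: θ = 360° − 151.6° = 208.4°.
That fraction of the synodic month is 208.4/360 × 29.5 d ≈ 17.07 d.

17.1 days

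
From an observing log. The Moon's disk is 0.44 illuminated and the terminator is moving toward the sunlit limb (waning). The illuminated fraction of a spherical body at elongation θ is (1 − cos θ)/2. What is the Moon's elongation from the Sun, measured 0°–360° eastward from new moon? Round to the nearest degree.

277°

From f = (1 − cos θ)/2: cos θ = 1 − 2×0.44 = 0.120; arccos → 83.1°.
Waning ⇒ past full, so θ = 360° − 83.1° = 276.9°.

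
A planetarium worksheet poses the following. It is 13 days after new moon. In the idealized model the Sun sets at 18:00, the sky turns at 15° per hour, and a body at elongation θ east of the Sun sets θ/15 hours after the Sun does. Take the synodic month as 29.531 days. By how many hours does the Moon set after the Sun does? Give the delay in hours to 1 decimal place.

The Moon has covered 13/29.531 of its cycle, so θ ≈ 360° × 13/29.531 = 158.5°.
Delay after the Sun = 158.5° / (15°/h) ≈ 10.57 h.
So the Moon sets 10.57 h after the Sun.

10.6 h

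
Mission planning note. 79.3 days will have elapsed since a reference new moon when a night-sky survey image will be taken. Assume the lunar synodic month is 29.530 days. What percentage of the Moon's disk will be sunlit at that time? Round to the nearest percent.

70%

79.3 d spans 2 complete synodic months (2 × 29.530 = 59.06 d) plus 20.24 d.
Phase angle: θ = 360°·(20.24 d)/(29.530 d) = 246.7°.
cos 246.7° = (-0.395), so f = (1 − (-0.395))/2 = 0.697, so 70%.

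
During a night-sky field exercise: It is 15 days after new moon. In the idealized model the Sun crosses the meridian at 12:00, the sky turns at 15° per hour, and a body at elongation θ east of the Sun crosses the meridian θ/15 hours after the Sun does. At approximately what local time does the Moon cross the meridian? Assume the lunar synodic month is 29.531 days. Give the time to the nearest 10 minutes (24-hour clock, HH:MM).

00:10

Phase angle: θ = 360°·(15 d)/(29.531 d) = 182.9°.
At 15° of sky rotation per hour, 182.9° corresponds to a 12.19 h lag.
12:00 + 12.191 h ≈ 00:11 → 00:10 to the nearest ten minutes.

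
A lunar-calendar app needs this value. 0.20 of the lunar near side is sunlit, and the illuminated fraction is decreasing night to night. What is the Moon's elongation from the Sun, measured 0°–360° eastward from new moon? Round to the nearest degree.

Invert f = (1 − cos θ)/2 to get cos θ = 1 − 2(0.20) = 0.600, hence θ₀ = arccos 0.600 = 53.1°.
A waning Moon lies in 180°–360°, so θ = 360° − 53.1° = 306.9°.

307°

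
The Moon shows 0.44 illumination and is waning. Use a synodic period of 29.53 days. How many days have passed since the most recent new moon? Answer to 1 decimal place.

22.7 days

From f = (1 − cos θ)/2: cos θ = 1 − 2×0.44 = 0.120; arccos → 83.1°.
Since the Moon is past full (waning), take the reflex angle: θ = 360° − 83.1° = 276.9°.
Age = 29.53 × 276.9°/360° ≈ 22.71 days.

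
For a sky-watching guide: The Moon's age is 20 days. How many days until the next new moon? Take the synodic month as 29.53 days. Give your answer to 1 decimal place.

9.5 days

The next new moon completes the synodic month: 29.53 − 20 = 9.530 days.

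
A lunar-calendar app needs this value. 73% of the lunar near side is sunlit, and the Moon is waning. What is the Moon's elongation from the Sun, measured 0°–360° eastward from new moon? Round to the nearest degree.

Invert f = (1 − cos θ)/2 to get cos θ = 1 − 2(0.73) = -0.460, hence θ₀ = arccos -0.460 = 117.4°.
Since the Moon is past full (waning), take the reflex angle: θ = 360° − 117.4° = 242.6°.

243°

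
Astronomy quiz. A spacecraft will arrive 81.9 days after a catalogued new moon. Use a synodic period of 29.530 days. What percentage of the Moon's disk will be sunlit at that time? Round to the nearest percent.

43%

Reduce mod P: 81.9 − 2×29.530 = 22.84 d into the current lunation.
The Moon has covered 22.84/29.530 of its cycle, so θ ≈ 360° × 22.84/29.530 = 278.4°.
Illuminated fraction = (1 − cos 278.4°)/2 = (1 − 0.147)/2 ≈ 0.427, so 43%.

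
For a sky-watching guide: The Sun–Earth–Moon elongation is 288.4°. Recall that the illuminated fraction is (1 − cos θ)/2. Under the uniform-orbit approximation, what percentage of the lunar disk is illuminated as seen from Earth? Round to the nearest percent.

f = (1 − cos 288.4°)/2 = (1 − 0.316)/2 ≈ 0.342, i.e. 34%.

34%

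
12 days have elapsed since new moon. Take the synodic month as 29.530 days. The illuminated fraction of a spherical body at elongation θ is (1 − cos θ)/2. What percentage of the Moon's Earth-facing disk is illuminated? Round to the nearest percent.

Phase angle: θ = 360°·(12 d)/(29.530 d) = 146.3°.
Illuminated fraction = (1 − cos 146.3°)/2 = (1 − (-0.832))/2 ≈ 0.916, so 92%.

92%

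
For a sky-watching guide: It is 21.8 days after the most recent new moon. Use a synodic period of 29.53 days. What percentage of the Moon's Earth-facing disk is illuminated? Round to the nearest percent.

The Moon has covered 21.8/29.53 of its cycle, so θ ≈ 360° × 21.8/29.53 = 265.8°.
With cos θ = (-0.074), the lit fraction is (1 − (-0.074))/2 ≈ 0.537, so 54%.

54%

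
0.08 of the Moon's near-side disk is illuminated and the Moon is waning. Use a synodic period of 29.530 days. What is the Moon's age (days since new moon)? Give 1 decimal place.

26.8 days

cos θ = 1 − 2f = 0.840, giving a principal value of 32.9°.
Since the Moon is past full (waning), take the reflex angle: θ = 360° − 32.9° = 327.1°.
That fraction of the synodic month is 327.1/360 × 29.530 d ≈ 26.83 d.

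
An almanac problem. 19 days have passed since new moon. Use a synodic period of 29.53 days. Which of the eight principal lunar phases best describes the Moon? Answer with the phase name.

θ ≈ 360° × 19/29.53 = 232°, which falls in the waning gibbous sector.

waning gibbous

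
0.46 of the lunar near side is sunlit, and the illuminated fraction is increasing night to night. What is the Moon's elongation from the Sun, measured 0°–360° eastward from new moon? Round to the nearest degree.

Invert f = (1 − cos θ)/2 to get cos θ = 1 − 2(0.46) = 0.080, hence θ₀ = arccos 0.080 = 85.4°.
The Moon is waxing (0°–180°), so θ = 85.4° directly.

85°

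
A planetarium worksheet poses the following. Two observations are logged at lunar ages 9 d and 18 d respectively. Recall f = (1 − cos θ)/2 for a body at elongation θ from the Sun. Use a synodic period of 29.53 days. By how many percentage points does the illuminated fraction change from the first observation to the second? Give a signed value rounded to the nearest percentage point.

θ₁ = 360° × 9/29.53 = 109.7°, f₁ = (1 − cos θ₁)/2 = 0.669.
θ₂ = 360° × 18/29.53 = 219.4°, f₂ = (1 − cos θ₂)/2 = 0.886.
Change = f₂ − f₁ = +0.217 → +22 percentage points.

+22 percentage points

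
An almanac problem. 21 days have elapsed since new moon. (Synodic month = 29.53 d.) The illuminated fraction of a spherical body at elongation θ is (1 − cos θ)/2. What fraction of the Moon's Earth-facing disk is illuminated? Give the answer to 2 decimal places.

Elongation θ = 360° × 21/29.53 ≈ 256.0°.
cos 256.0° = (-0.242), so f = (1 − (-0.242))/2 = 0.621.

0.62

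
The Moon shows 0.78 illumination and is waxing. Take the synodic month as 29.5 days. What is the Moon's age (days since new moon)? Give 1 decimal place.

10.2 days

Invert f = (1 − cos θ)/2 to get cos θ = 1 − 2(0.78) = -0.560, hence θ₀ = arccos -0.560 = 124.1°.
The Moon is waxing (0°–180°), so θ = 124.1° directly.
At 360°/29.5 d per day, 124.1° corresponds to 10.17 days.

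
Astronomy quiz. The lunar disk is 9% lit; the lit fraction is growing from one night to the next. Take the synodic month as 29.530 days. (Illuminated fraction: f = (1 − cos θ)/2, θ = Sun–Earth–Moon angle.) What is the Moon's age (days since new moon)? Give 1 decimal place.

2.9 days

cos θ = 1 − 2f = 0.820, giving a principal value of 34.9°.
Waxing ⇒ before full, so θ = 34.9°.
At 360°/29.530 d per day, 34.9° corresponds to 2.86 days.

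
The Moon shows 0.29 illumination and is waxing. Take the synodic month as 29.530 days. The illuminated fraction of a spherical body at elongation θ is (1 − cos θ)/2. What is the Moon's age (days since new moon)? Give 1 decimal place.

5.3 days

cos θ = 1 − 2f = 0.420, giving a principal value of 65.2°.
Waxing ⇒ before full, so θ = 65.2°.
That fraction of the synodic month is 65.2/360 × 29.530 d ≈ 5.35 d.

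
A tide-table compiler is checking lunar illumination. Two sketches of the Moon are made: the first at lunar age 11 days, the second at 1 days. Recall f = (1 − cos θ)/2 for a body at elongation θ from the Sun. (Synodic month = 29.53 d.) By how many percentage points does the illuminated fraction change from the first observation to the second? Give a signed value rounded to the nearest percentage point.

-84 percentage points

First observation: θ = 360°·11/29.53 = 134.1°, so f = 0.848.
Second observation: θ = 12.2°, f = 0.011.
Δf = 0.011 − 0.848 = -0.837, i.e. -84 pp.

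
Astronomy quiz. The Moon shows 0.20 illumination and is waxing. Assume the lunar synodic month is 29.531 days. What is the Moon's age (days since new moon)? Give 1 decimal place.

From f = (1 − cos θ)/2: cos θ = 1 − 2×0.20 = 0.600; arccos → 53.1°.
Waxing ⇒ before full, so θ = 53.1°.
At 360°/29.531 d per day, 53.1° corresponds to 4.36 days.

4.4 days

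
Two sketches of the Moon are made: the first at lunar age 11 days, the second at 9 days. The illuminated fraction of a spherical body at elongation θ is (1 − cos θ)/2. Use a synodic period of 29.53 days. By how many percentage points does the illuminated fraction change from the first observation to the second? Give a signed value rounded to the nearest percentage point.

-18 percentage points

θ₁ = 360° × 11/29.53 = 134.1°, f₁ = (1 − cos θ₁)/2 = 0.848.
θ₂ = 360° × 9/29.53 = 109.7°, f₂ = (1 − cos θ₂)/2 = 0.669.
Change = f₂ − f₁ = -0.179 → -18 percentage points.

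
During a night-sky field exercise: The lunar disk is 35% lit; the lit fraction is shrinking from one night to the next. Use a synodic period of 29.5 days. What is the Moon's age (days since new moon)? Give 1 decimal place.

Invert f = (1 − cos θ)/2 to get cos θ = 1 − 2(0.35) = 0.300, hence θ₀ = arccos 0.300 = 72.5°.
Since the Moon is past full (waning), take the reflex angle: θ = 360° − 72.5° = 287.5°.
At 360°/29.5 d per day, 287.5° corresponds to 23.56 days.

23.6 days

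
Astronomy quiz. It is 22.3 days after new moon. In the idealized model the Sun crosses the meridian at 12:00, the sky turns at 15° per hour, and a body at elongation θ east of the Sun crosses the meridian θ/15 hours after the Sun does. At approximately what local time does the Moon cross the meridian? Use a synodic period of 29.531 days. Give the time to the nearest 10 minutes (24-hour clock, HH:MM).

Elongation θ = 360° × 22.3/29.531 ≈ 271.8°.
At 15° of sky rotation per hour, 271.8° corresponds to a 18.12 h lag.
12:00 + 18.123 h ≈ 06:07 → 06:10 to the nearest ten minutes.

06:10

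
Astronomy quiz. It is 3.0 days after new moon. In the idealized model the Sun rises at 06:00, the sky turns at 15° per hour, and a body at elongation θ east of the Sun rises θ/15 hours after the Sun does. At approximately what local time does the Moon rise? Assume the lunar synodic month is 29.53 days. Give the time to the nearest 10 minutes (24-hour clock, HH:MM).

Phase angle: θ = 360°·(3.0 d)/(29.53 d) = 36.6°.
Delay after the Sun = 36.6° / (15°/h) ≈ 2.44 h.
06:00 + 2.438 h ≈ 08:26 → 08:30 to the nearest ten minutes.

08:30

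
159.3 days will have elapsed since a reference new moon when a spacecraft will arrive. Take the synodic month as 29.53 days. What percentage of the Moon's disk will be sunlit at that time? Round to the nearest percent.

159.3/29.53 = 5.395 lunations, so 5 complete cycles and 11.65 d into the next.
Elongation θ = 360° × 11.65/29.53 ≈ 142.0°.
Illuminated fraction = (1 − cos 142.0°)/2 = (1 − (-0.788))/2 ≈ 0.894, so 89%.

89%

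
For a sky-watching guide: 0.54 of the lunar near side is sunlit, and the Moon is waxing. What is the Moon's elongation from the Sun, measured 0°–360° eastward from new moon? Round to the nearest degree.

95°

cos θ = 1 − 2f = -0.080, giving a principal value of 94.6°.
Waxing ⇒ before full, so θ = 94.6°.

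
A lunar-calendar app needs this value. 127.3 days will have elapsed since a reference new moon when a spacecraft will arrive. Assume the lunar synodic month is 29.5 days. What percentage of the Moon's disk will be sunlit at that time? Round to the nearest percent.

70%

Reduce mod P: 127.3 − 4×29.5 = 9.30 d into the current lunation.
Elongation θ = 360° × 9.30/29.5 ≈ 113.5°.
With cos θ = (-0.399), the lit fraction is (1 − (-0.399))/2 ≈ 0.699, so 70%.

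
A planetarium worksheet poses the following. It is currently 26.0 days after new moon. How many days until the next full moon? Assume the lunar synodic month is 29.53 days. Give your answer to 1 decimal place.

Full moon occurs at elongation 180°, i.e. at age 29.53 × 180/360 = 14.765 d.
Already past this cycle's full moon; the next is at 14.765 + 29.53 = 44.295 d, so 44.295 − 26.0 = 18.295 days.

18.3 days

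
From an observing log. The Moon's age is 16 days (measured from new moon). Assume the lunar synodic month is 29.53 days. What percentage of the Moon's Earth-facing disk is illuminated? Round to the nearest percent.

The Moon has covered 16/29.53 of its cycle, so θ ≈ 360° × 16/29.53 = 195.1°.
cos 195.1° = (-0.966), so f = (1 − (-0.966))/2 = 0.983, so 98%.

98%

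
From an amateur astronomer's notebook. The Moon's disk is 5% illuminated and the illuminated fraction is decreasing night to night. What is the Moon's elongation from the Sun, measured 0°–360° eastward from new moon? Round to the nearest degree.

334°

From f = (1 − cos θ)/2: cos θ = 1 − 2×0.05 = 0.900; arccos → 25.8°.
Waning ⇒ past full, so θ = 360° − 25.8° = 334.2°.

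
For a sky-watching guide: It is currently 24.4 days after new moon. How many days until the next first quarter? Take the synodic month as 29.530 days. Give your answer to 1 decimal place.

First quarter occurs at elongation 90°, i.e. at age 29.530 × 90/360 = 7.383 d.
This lunation's first quarter (7.383 d) has passed, so add one period: 36.913 − 24.4 = 12.513 days.

12.5 days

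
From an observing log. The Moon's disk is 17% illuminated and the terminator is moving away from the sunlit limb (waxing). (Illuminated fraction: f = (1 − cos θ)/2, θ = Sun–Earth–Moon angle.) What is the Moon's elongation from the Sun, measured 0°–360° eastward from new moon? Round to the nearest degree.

From f = (1 − cos θ)/2: cos θ = 1 − 2×0.17 = 0.660; arccos → 48.7°.
The Moon is waxing (0°–180°), so θ = 48.7° directly.

49°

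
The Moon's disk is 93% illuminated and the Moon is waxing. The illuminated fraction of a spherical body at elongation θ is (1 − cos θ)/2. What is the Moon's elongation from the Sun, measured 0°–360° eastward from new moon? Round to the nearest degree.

149°

From f = (1 − cos θ)/2: cos θ = 1 − 2×0.93 = -0.860; arccos → 149.3°.
Waxing ⇒ before full, so θ = 149.3°.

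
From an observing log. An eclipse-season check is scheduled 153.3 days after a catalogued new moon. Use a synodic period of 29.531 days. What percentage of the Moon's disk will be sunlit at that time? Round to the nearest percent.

153.3 d spans 5 complete synodic months (5 × 29.531 = 147.66 d) plus 5.65 d.
The Moon has covered 5.65/29.531 of its cycle, so θ ≈ 360° × 5.65/29.531 = 68.8°.
Illuminated fraction = (1 − cos 68.8°)/2 = (1 − 0.361)/2 ≈ 0.319, so 32%.

32%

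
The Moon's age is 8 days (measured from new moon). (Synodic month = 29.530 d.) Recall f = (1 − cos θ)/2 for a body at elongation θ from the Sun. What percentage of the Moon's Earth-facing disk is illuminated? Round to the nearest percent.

The Moon has covered 8/29.530 of its cycle, so θ ≈ 360° × 8/29.530 = 97.5°.
Illuminated fraction = (1 − cos 97.5°)/2 = (1 − (-0.131))/2 ≈ 0.566, so 57%.

57%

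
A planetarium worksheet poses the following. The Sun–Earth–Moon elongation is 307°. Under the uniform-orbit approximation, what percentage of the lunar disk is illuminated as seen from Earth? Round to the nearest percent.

20%

Half-versine of 307°: (1 − 0.602)/2 = 0.199, i.e. 20%.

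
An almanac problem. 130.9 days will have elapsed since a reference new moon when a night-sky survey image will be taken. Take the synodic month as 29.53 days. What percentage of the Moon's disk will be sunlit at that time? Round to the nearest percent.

96%

130.9/29.53 = 4.433 lunations, so 4 complete cycles and 12.78 d into the next.
Phase angle: θ = 360°·(12.78 d)/(29.53 d) = 155.8°.
cos 155.8° = (-0.912), so f = (1 − (-0.912))/2 = 0.956, so 96%.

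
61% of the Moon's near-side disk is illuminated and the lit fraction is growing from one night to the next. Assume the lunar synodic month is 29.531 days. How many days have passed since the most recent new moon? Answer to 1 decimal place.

Invert f = (1 − cos θ)/2 to get cos θ = 1 − 2(0.61) = -0.220, hence θ₀ = arccos -0.220 = 102.7°.
The Moon is waxing (0°–180°), so θ = 102.7° directly.
At 360°/29.531 d per day, 102.7° corresponds to 8.43 days.

8.4 days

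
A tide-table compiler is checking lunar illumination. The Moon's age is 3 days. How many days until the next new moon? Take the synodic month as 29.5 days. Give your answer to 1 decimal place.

26.5 days

One full lunation from the last new moon is 29.5 d; remaining = 29.5 − 3 = 26.500 d.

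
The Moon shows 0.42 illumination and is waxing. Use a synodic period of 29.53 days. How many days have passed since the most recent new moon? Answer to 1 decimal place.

cos θ = 1 − 2f = 0.160, giving a principal value of 80.8°.
Waxing ⇒ before full, so θ = 80.8°.
Age = 29.53 × 80.8°/360° ≈ 6.63 days.

6.6 days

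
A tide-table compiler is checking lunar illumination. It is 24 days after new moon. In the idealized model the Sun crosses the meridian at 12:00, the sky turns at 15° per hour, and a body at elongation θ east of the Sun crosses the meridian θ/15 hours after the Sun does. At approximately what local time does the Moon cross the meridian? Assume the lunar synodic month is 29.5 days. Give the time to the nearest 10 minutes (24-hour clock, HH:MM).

Elongation θ = 360° × 24/29.5 ≈ 292.9°.
The Moon trails the Sun by θ/15 = 292.9/15 ≈ 19.53 hours.
12:00 + 19.525 h ≈ 07:32 → 07:30 to the nearest ten minutes.

07:30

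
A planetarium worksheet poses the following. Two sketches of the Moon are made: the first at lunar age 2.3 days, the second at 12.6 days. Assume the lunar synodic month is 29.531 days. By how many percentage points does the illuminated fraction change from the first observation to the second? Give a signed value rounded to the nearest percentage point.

+89 percentage points

First observation: θ = 360°·2.3/29.531 = 28.0°, so f = 0.059.
Second observation: θ = 153.6°, f = 0.948.
Δf = 0.948 − 0.059 = +0.889, i.e. +89 pp.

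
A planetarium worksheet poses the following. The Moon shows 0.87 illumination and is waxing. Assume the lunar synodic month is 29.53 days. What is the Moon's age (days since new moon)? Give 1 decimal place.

From f = (1 − cos θ)/2: cos θ = 1 − 2×0.87 = -0.740; arccos → 137.7°.
Before full moon the principal value applies: θ = 137.7°.
Age = 29.53 × 137.7°/360° ≈ 11.30 days.

11.3 days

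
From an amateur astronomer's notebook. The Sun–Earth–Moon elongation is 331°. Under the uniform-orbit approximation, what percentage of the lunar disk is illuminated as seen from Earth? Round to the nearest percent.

6%

f = (1 − cos 331°)/2 = (1 − 0.875)/2 ≈ 0.063, i.e. 6%.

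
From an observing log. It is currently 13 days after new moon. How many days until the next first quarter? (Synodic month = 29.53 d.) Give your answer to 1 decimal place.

First quarter is 0.25 of the way through the cycle: age 0.25 × 29.53 = 7.383 d.
This lunation's first quarter (7.383 d) has passed, so add one period: 36.913 − 13 = 23.913 days.

23.9 days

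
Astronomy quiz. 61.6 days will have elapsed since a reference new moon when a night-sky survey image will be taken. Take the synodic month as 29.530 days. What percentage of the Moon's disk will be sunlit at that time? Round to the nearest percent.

7%

61.6 d spans 2 complete synodic months (2 × 29.530 = 59.06 d) plus 2.54 d.
Phase angle: θ = 360°·(2.54 d)/(29.530 d) = 31.0°.
Illuminated fraction = (1 − cos 31.0°)/2 = (1 − 0.857)/2 ≈ 0.071, so 7%.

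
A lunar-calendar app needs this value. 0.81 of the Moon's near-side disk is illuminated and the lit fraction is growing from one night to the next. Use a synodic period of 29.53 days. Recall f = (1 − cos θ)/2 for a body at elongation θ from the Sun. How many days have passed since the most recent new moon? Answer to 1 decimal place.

From f = (1 − cos θ)/2: cos θ = 1 − 2×0.81 = -0.620; arccos → 128.3°.
Before full moon the principal value applies: θ = 128.3°.
That fraction of the synodic month is 128.3/360 × 29.53 d ≈ 10.53 d.

10.5 days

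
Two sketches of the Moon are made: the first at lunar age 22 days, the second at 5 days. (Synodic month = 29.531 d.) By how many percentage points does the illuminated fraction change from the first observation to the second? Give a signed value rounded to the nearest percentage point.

θ₁ = 360° × 22/29.531 = 268.2°, f₁ = (1 − cos θ₁)/2 = 0.516.
θ₂ = 360° × 5/29.531 = 61.0°, f₂ = (1 − cos θ₂)/2 = 0.257.
Change = f₂ − f₁ = -0.259 → -26 percentage points.

-26 pp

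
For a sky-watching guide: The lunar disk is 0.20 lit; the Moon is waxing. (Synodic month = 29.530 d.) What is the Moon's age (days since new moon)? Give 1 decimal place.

4.4 days

cos θ = 1 − 2f = 0.600, giving a principal value of 53.1°.
Before full moon the principal value applies: θ = 53.1°.
At 360°/29.530 d per day, 53.1° corresponds to 4.36 days.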